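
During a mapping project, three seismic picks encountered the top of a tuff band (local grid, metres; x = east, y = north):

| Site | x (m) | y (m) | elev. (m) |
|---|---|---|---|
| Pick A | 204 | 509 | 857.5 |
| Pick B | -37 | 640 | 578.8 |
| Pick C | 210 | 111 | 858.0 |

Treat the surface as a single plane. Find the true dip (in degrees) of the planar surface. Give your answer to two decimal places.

49.37°

Let the plane be z = a·x + b·y + c.
Pick B−Pick A: −241a + 131b = −278.7;  Pick C−Pick A: 6a − 398b = 0.5.
Solving gives a = 1.16530, b = 0.01631.
Gradient magnitude |∇z| = √(a² + b²) = √(1.35792 + 0.00027) = 1.16541.
True dip = arctan(1.16541) = 49.37°, dipping toward W (azimuth ≈ 269°).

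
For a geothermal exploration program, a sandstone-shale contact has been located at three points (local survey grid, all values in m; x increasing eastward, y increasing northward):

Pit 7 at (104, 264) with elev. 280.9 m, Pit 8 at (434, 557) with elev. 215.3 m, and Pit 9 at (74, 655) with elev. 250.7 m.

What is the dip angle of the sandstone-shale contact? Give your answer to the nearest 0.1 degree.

8.5°

Two edge vectors: Pit 7→Pit 8 = (330, 293, -65.6), Pit 7→Pit 9 = (-30, 391, -30.2).
Normal n = (Pit 7→Pit 8) × (Pit 7→Pit 9) = (16801, 11934, 137820).
So ∂z/∂x = −n_x/n_z = −0.12191 and ∂z/∂y = −n_y/n_z = −0.08659.
Gradient magnitude |∇z| = √(a² + b²) = √(0.01486 + 0.00750) = 0.14953.
True dip = arctan(0.14953) = 8.5°, dipping toward NE (azimuth ≈ 055°).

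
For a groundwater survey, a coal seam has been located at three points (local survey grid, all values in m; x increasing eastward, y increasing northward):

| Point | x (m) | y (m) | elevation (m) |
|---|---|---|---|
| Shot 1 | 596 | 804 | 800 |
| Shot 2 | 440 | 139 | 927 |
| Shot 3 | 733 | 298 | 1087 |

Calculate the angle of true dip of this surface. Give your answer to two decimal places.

39.67°

Let the plane be z = a·x + b·y + c.
Shot 2−Shot 1: −156a − 665b = 127;  Shot 3−Shot 1: 137a − 506b = 287.
Solving gives a = 0.74449, b = −0.36562.
Gradient magnitude |∇z| = √(a² + b²) = √(0.55426 + 0.13368) = 0.82942.
True dip = arctan(0.82942) = 39.67°, dipping toward WNW (azimuth ≈ 296°).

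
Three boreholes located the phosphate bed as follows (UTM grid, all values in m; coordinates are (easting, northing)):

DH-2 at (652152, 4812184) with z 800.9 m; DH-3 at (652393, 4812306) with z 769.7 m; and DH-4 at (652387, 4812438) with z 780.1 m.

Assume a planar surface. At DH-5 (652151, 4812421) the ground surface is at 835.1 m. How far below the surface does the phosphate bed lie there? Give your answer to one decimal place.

17.1 m

Two edge vectors: DH-2→DH-3 = (241, 122, -31.2), DH-2→DH-4 = (235, 254, -20.8).
Normal n = (DH-2→DH-3) × (DH-2→DH-4) = (5387.2, -2319.2, 32544).
So ∂z/∂E = −n_x/n_z = −0.165535890 and ∂z/∂N = −n_y/n_z = 0.071263520.
Intercept c from DH-2: 800.9 + 107954.56 − 342933.17 = −234177.71.
At (652151, 4812421): z_contact = −107954.40 + 342950.06 − 234177.71 = 817.95 m.
Depth below ground = 835.1 − 817.95 = 17.1 m.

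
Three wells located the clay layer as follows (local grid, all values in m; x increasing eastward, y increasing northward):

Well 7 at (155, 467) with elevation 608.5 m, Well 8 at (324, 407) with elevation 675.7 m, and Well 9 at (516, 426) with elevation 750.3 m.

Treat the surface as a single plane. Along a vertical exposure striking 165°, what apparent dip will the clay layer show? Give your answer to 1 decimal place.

Two edge vectors: Well 7→Well 8 = (169, -60, 67.2), Well 7→Well 9 = (361, -41, 141.8).
Normal n = (Well 7→Well 8) × (Well 7→Well 9) = (-5752.8, 295, 14731).
So ∂z/∂x = −n_x/n_z = 0.39052 and ∂z/∂y = −n_y/n_z = −0.02003.
Unit vector along 165° is (sin 165°, cos 165°) = (0.2588, -0.9659).
Slope in that direction = a·(0.2588) + b·(-0.9659) = 0.12042.
Apparent dip = arctan|0.12042| = 6.9° (true dip is 21.4°, so apparent ≤ true as expected).

6.9°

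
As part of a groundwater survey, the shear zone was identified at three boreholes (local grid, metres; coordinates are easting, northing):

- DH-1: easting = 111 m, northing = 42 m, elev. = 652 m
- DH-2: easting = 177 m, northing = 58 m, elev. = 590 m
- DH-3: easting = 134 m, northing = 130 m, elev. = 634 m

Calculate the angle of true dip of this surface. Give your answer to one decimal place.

43.6°

Two edge vectors: DH-1→DH-2 = (66, 16, -62), DH-1→DH-3 = (23, 88, -18).
Normal n = (DH-1→DH-2) × (DH-1→DH-3) = (5168, -238, 5440).
So ∂z/∂easting = −n_x/n_z = −0.95000 and ∂z/∂northing = −n_y/n_z = 0.04375.
Gradient magnitude |∇z| = √(a² + b²) = √(0.90250 + 0.00191) = 0.95101.
True dip = arctan(0.95101) = 43.6°, dipping toward E (azimuth ≈ 093°).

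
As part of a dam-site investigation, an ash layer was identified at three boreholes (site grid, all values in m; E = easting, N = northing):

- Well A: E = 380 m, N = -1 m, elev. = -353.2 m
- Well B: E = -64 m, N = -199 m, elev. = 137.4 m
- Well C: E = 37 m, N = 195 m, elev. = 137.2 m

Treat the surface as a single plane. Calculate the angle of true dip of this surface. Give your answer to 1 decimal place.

52.2°

Two edge vectors: Well A→Well B = (-444, -198, 490.6), Well A→Well C = (-343, 196, 490.4).
Normal n = (Well A→Well B) × (Well A→Well C) = (-193256.8, 49461.8, -154938).
So ∂z/∂E = −n_x/n_z = −1.24732 and ∂z/∂N = −n_y/n_z = 0.31924.
Gradient magnitude |∇z| = √(a² + b²) = √(1.55580 + 0.10191) = 1.28752.
True dip = arctan(1.28752) = 52.2°, dipping toward ESE (azimuth ≈ 104°).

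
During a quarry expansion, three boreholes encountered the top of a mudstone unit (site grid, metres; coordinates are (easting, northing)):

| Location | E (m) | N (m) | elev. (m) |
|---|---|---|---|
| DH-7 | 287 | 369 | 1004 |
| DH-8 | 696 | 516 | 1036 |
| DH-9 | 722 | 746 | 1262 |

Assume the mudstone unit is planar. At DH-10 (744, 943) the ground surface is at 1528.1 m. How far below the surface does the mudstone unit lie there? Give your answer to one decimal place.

72.4 m

Two edge vectors: DH-7→DH-8 = (409, 147, 32), DH-7→DH-9 = (435, 377, 258).
Normal n = (DH-7→DH-8) × (DH-7→DH-9) = (25862, -91602, 90248).
So ∂z/∂E = −n_x/n_z = −0.28657 and ∂z/∂N = −n_y/n_z = 1.01500.
Intercept c from DH-7: 1004 + 82.24 − 374.54 = 711.71.
At (744, 943): z_contact = −213.21 + 957.15 + 711.71 = 1455.65 m.
Depth below ground = 1528.1 − 1455.65 = 72.4 m.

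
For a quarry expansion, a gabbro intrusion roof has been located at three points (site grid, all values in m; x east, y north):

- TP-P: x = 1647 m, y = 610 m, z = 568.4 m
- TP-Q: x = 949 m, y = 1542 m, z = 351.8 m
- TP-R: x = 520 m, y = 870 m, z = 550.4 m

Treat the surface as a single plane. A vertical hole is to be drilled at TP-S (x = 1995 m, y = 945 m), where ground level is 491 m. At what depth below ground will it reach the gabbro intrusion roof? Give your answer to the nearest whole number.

28 m

Let the plane be z = a·x + b·y + c.
TP-Q−TP-P: −698a + 932b = −216.6;  TP-R−TP-P: −1127a + 260b = −18.
Solving gives a = −0.04551, b = −0.26648.
Then c = 568.4 − a·1647 − b·610 = 805.91.
At (1995, 945): z_contact = −90.8 − 251.8 + 805.91 = 463.3 m.
Depth below ground = 491 − 463.3 = 28 m.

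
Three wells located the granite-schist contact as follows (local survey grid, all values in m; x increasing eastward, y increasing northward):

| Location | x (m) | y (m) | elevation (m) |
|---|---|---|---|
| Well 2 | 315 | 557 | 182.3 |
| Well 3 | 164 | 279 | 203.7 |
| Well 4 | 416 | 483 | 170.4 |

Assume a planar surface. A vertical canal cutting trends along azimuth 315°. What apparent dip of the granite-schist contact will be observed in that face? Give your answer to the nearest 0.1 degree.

Two edge vectors: Well 2→Well 3 = (-151, -278, 21.4), Well 2→Well 4 = (101, -74, -11.9).
Normal n = (Well 2→Well 3) × (Well 2→Well 4) = (4891.8, 364.5, 39252).
So ∂z/∂x = −n_x/n_z = −0.12463 and ∂z/∂y = −n_y/n_z = −0.00929.
Unit vector along 315° is (sin 315°, cos 315°) = (-0.7071, 0.7071).
Slope in that direction = a·(-0.7071) + b·(0.7071) = 0.08156.
Apparent dip = arctan|0.08156| = 4.7° (true dip is 7.1°, so apparent ≤ true as expected).

4.7°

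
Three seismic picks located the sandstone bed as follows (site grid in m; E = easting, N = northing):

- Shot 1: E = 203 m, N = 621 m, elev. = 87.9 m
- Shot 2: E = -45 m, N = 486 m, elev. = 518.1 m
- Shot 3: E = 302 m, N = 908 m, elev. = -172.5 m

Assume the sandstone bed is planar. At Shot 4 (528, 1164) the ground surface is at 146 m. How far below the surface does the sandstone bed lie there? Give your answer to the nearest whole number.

Two edge vectors: Shot 1→Shot 2 = (-248, -135, 430.2), Shot 1→Shot 3 = (99, 287, -260.4).
Normal n = (Shot 1→Shot 2) × (Shot 1→Shot 3) = (-88313.4, -21989.4, -57811).
So ∂z/∂E = −n_x/n_z = −1.52762 and ∂z/∂N = −n_y/n_z = −0.38037.
Intercept c from Shot 1: 87.9 + 310.11 + 236.21 = 634.22.
At (528, 1164): z_contact = −806.6 − 442.7 + 634.22 = -615.1 m.
Depth below ground = 146 − (-615.1) = 761 m.

761 m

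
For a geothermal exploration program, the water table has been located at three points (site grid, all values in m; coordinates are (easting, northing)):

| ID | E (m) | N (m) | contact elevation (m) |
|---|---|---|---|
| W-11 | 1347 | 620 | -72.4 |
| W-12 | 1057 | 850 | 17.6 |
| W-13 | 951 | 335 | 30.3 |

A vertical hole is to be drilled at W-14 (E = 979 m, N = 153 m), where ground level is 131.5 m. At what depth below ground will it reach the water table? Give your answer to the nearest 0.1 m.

Two edge vectors: W-11→W-12 = (-290, 230, 90), W-11→W-13 = (-396, -285, 102.7).
Normal n = (W-11→W-12) × (W-11→W-13) = (49271, -5857, 173730).
So ∂z/∂E = −n_x/n_z = −0.283607 and ∂z/∂N = −n_y/n_z = 0.033713.
Intercept c from W-11: -72.4 + 382.02 − 20.90 = 288.72.
At (979, 153): z_contact = −277.65 + 5.16 + 288.72 = 16.22 m.
Depth below ground = 131.5 − 16.22 = 115.3 m.

115.3 m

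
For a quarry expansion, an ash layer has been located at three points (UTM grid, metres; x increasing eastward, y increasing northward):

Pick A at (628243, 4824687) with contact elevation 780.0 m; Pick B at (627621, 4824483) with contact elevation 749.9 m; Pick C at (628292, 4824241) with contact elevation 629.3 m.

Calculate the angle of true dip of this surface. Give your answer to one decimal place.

18.6°

Two edge vectors: Pick A→Pick B = (-622, -204, -30.1), Pick A→Pick C = (49, -446, -150.7).
Normal n = (Pick A→Pick B) × (Pick A→Pick C) = (17318.2, -95210.3, 287408).
So ∂z/∂x = −n_x/n_z = −0.06026 and ∂z/∂y = −n_y/n_z = 0.33127.
Gradient magnitude |∇z| = √(a² + b²) = √(0.00363 + 0.10974) = 0.33671.
True dip = arctan(0.33671) = 18.6°, dipping toward S (azimuth ≈ 170°).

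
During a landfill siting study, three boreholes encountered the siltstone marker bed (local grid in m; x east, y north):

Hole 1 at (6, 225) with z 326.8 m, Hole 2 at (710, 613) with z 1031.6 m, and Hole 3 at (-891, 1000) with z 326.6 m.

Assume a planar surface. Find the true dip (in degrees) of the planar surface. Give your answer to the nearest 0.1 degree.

43.1°

Let the plane be z = a·x + b·y + c.
Hole 2−Hole 1: 704a + 388b = 704.8;  Hole 3−Hole 1: −897a + 775b = −0.2.
Solving gives a = 0.61132, b = 0.70730.
Gradient magnitude |∇z| = √(a² + b²) = √(0.37371 + 0.50027) = 0.93487.
True dip = arctan(0.93487) = 43.1°, dipping toward SW (azimuth ≈ 221°).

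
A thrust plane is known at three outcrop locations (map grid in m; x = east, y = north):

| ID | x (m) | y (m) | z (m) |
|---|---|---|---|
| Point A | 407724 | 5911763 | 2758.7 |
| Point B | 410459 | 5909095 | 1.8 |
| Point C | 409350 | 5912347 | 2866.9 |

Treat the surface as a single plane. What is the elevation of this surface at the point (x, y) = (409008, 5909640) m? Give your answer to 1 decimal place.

Two edge vectors: Point A→Point B = (2735, -2668, -2756.9), Point A→Point C = (1626, 584, 108.2).
Normal n = (Point A→Point B) × (Point A→Point C) = (1321352, -4778646.4, 5935408).
So ∂z/∂x = −n_x/n_z = −0.222621933 and ∂z/∂y = −n_y/n_z = 0.805108326.
Intercept c from Point A: 2758.7 + 90768.30 − 4759609.61 = −4666082.61.
At (409008, 5909640): z = −91054.2 + 4757900.4 − 4666082.61 = 763.6 m.

763.6 m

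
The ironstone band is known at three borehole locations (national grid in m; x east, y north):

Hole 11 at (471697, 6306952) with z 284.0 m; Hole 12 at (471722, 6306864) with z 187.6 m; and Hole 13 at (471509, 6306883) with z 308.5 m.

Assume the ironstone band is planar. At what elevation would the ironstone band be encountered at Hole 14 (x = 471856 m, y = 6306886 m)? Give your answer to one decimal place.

144.1 m

Let the plane be z = a·x + b·y + c.
Hole 12−Hole 11: 25a − 88b = −96.4;  Hole 13−Hole 11: −188a − 69b = 24.5.
Solving gives a = −0.482106300, b = 0.958492528.
Then c = 284 − a·471697 − b·6306952 = −5817474.27.
At (471856, 6306886): z = −227484.8 + 6045103.1 − 5817474.27 = 144.1 m.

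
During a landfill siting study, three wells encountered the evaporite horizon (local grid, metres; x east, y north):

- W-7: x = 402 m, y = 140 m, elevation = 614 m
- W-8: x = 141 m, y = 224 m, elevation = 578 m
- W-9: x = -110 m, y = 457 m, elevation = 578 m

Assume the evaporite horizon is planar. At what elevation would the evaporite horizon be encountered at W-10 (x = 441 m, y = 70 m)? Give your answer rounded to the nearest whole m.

606 m

Let the plane be z = a·x + b·y + c.
W-8−W-7: −261a + 84b = −36;  W-9−W-7: −512a + 317b = −36.
Solving gives a = 0.21113, b = 0.22744.
Then c = 614 − a·402 − b·140 = 497.28.
At (441, 70): z = 93.1 + 15.9 + 497.28 = 606.3 m.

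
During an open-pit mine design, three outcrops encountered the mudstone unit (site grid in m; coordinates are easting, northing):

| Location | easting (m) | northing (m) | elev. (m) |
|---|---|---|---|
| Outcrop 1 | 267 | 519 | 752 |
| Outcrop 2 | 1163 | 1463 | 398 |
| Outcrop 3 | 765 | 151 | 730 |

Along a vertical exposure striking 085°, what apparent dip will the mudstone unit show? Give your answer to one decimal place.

Let the plane be z = a·easting + b·northing + c.
Outcrop 2−Outcrop 1: 896a + 944b = −354;  Outcrop 3−Outcrop 1: 498a − 368b = −22.
Solving gives a = −0.18884, b = −0.19576.
Unit vector along 085° is (sin 85°, cos 85°) = (0.9962, 0.0872).
Slope in that direction = a·(0.9962) + b·(0.0872) = −0.20518.
Apparent dip = arctan|0.20518| = 11.6° (true dip is 15.2°, so apparent ≤ true as expected).

11.6°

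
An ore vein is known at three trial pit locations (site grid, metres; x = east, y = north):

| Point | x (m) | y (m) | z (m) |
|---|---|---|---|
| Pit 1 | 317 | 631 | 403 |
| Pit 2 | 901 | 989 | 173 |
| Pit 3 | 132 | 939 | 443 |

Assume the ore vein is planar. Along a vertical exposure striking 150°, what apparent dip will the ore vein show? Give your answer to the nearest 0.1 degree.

Two edge vectors: Pit 1→Pit 2 = (584, 358, -230), Pit 1→Pit 3 = (-185, 308, 40).
Normal n = (Pit 1→Pit 2) × (Pit 1→Pit 3) = (85160, 19190, 246102).
So ∂z/∂x = −n_x/n_z = −0.34604 and ∂z/∂y = −n_y/n_z = −0.07798.
Unit vector along 150° is (sin 150°, cos 150°) = (0.5000, -0.8660).
Slope in that direction = a·(0.5000) + b·(-0.8660) = −0.10549.
Apparent dip = arctan|0.10549| = 6.0° (true dip is 19.5°, so apparent ≤ true as expected).

6.0°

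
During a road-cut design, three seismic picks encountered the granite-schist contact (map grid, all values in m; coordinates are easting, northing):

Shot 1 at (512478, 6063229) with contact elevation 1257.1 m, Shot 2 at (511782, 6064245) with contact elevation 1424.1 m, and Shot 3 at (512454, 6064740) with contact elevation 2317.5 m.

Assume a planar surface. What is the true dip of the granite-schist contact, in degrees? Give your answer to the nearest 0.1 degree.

Two edge vectors: Shot 1→Shot 2 = (-696, 1016, 167), Shot 1→Shot 3 = (-24, 1511, 1060.4).
Normal n = (Shot 1→Shot 2) × (Shot 1→Shot 3) = (825029.4, 734030.4, -1027272).
So ∂z/∂easting = −n_x/n_z = 0.80313 and ∂z/∂northing = −n_y/n_z = 0.71454.
Gradient magnitude |∇z| = √(a² + b²) = √(0.64501 + 0.51057) = 1.07498.
True dip = arctan(1.07498) = 47.1°, dipping toward SW (azimuth ≈ 228°).

47.1°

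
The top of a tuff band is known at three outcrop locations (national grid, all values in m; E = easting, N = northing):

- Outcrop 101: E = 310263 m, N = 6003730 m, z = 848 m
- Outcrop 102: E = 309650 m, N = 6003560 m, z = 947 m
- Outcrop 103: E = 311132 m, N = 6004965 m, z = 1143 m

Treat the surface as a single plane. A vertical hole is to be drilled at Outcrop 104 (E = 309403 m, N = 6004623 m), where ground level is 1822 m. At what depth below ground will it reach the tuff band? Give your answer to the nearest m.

Let the plane be z = a·E + b·N + c.
Outcrop 102−Outcrop 101: −613a − 170b = 99;  Outcrop 103−Outcrop 101: 869a + 1235b = 295.
Solving gives a = −0.28296065, b = 0.43796988.
Then c = 848 − a·310263 − b·6003730 = −2540812.71.
At (309403, 6004623): z_contact = −87548.9 + 2629844.0 − 2540812.71 = 1482.5 m.
Depth below ground = 1822 − 1482.5 = 340 m.

340 m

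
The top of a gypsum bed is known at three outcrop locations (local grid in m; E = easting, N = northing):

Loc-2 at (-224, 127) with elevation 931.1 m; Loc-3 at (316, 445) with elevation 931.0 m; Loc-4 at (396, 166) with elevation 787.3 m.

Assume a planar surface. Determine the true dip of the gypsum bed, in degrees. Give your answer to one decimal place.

Let the plane be z = a·E + b·N + c.
Loc-3−Loc-2: 540a + 318b = −0.1;  Loc-4−Loc-2: 620a + 39b = −143.8.
Solving gives a = −0.25965, b = 0.44060.
Gradient magnitude |∇z| = √(a² + b²) = √(0.06742 + 0.19413) = 0.51142.
True dip = arctan(0.51142) = 27.1°, dipping toward SSE (azimuth ≈ 149°).

27.1°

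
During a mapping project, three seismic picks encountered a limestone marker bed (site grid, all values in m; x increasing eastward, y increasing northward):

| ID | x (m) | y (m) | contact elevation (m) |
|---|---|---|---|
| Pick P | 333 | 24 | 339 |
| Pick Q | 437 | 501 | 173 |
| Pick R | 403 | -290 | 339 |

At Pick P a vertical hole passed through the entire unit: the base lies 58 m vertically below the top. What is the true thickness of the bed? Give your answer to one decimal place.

45.1 m

Let the plane be z = a·x + b·y + c.
Pick Q−Pick P: 104a + 477b = −166;  Pick R−Pick P: 70a − 314b = 0.
Solving gives a = −0.78921, b = −0.17594.
|∇z| = √(a²+b²) = 0.80858, so dip δ = arctan(0.80858) = 38.96°.
True thickness = vertical thickness × cos δ = 58 × cos 38.96° = 45.1 m.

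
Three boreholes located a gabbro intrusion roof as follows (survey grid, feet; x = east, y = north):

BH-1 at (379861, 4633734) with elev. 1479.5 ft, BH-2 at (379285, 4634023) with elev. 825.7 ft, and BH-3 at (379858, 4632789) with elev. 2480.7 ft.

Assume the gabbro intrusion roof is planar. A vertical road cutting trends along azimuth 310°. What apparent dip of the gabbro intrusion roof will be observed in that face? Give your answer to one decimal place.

Let the plane be z = a·x + b·y + c.
BH-2−BH-1: −576a + 289b = −653.8;  BH-3−BH-1: −3a − 945b = 1001.2.
Solving gives a = 0.60253, b = −1.06138.
Unit vector along 310° is (sin 310°, cos 310°) = (-0.7660, 0.6428).
Slope in that direction = a·(-0.7660) + b·(0.6428) = −1.14381.
Apparent dip = arctan|1.14381| = 48.8° (true dip is 50.7°, so apparent ≤ true as expected).

48.8°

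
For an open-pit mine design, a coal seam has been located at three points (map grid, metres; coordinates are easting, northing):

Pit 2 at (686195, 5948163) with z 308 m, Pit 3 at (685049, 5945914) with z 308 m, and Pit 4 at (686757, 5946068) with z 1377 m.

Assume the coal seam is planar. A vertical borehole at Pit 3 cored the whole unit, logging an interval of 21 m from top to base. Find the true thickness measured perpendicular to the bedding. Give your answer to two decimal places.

16.91 m

Let the plane be z = a·easting + b·northing + c.
Pit 3−Pit 2: −1146a − 2249b = 0;  Pit 4−Pit 2: 562a − 2095b = 1069.
Solving gives a = 0.65602, b = −0.33428.
|∇z| = √(a²+b²) = 0.73628, so dip δ = arctan(0.73628) = 36.36°.
True thickness = vertical thickness × cos δ = 21 × cos 36.36° = 16.91 m.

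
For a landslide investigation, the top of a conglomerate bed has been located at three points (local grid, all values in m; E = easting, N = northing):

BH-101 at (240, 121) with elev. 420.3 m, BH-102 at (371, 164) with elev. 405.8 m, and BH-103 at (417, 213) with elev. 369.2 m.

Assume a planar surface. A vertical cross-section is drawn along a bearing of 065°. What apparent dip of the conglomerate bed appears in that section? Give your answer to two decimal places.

Two edge vectors: BH-101→BH-102 = (131, 43, -14.5), BH-101→BH-103 = (177, 92, -51.1).
Normal n = (BH-101→BH-102) × (BH-101→BH-103) = (-863.3, 4127.6, 4441).
So ∂z/∂E = −n_x/n_z = 0.19439 and ∂z/∂N = −n_y/n_z = −0.92943.
Unit vector along 065° is (sin 65°, cos 65°) = (0.9063, 0.4226).
Slope in that direction = a·(0.9063) + b·(0.4226) = −0.21661.
Apparent dip = arctan|0.21661| = 12.22° (true dip is 43.5°, so apparent ≤ true as expected).

12.22°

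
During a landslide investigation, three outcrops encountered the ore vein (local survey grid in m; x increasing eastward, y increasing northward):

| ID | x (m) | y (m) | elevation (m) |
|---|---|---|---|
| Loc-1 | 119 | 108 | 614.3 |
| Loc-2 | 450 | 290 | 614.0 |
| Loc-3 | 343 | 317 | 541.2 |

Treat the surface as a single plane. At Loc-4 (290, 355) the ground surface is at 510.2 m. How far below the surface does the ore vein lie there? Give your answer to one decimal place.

Two edge vectors: Loc-1→Loc-2 = (331, 182, -0.3), Loc-1→Loc-3 = (224, 209, -73.1).
Normal n = (Loc-1→Loc-2) × (Loc-1→Loc-3) = (-13241.5, 24128.9, 28411).
So ∂z/∂x = −n_x/n_z = 0.46607 and ∂z/∂y = −n_y/n_z = −0.84928.
Intercept c from Loc-1: 614.3 − 55.46 + 91.72 = 650.56.
At (290, 355): z_contact = 135.16 − 301.49 + 650.56 = 484.23 m.
Depth below ground = 510.2 − 484.23 = 26.0 m.

26.0 m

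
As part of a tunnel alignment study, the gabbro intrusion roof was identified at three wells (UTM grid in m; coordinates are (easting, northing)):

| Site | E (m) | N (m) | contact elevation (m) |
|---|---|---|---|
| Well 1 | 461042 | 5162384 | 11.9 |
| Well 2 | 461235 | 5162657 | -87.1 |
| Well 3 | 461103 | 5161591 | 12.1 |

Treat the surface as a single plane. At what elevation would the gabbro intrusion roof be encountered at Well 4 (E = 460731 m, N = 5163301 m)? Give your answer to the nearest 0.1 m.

122.8 m

Let the plane be z = a·E + b·N + c.
Well 2−Well 1: 193a + 273b = −99;  Well 3−Well 1: 61a − 793b = 0.2.
Solving gives a = −0.462295082, b = −0.035813367.
Then c = 11.9 − a·461042 − b·5162384 = 398031.70.
At (460731, 5163301): z = −212993.7 − 184915.2 + 398031.70 = 122.8 m.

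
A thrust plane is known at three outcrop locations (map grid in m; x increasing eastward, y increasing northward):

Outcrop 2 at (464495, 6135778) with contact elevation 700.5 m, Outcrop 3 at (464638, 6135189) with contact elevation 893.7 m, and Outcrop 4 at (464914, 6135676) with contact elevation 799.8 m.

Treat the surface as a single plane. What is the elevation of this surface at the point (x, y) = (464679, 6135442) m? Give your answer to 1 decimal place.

827.8 m

Let the plane be z = a·x + b·y + c.
Outcrop 3−Outcrop 2: 143a − 589b = 193.2;  Outcrop 4−Outcrop 2: 419a − 102b = 99.3.
Solving gives a = 0.167013200, b = −0.287465386.
Then c = 700.5 − a·464495 − b·6135778 = 1686947.50.
At (464679, 6135442): z = 77607.5 − 1763727.2 + 1686947.50 = 827.8 m.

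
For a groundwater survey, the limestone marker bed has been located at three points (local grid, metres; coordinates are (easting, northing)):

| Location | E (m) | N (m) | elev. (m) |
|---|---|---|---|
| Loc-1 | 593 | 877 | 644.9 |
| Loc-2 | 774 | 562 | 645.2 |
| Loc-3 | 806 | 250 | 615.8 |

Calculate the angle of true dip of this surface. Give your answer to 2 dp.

Two edge vectors: Loc-1→Loc-2 = (181, -315, 0.3), Loc-1→Loc-3 = (213, -627, -29.1).
Normal n = (Loc-1→Loc-2) × (Loc-1→Loc-3) = (9354.6, 5331, -46392).
So ∂z/∂E = −n_x/n_z = 0.20164 and ∂z/∂N = −n_y/n_z = 0.11491.
Gradient magnitude |∇z| = √(a² + b²) = √(0.04066 + 0.01320) = 0.23209.
True dip = arctan(0.23209) = 13.07°, dipping toward WSW (azimuth ≈ 240°).

13.07°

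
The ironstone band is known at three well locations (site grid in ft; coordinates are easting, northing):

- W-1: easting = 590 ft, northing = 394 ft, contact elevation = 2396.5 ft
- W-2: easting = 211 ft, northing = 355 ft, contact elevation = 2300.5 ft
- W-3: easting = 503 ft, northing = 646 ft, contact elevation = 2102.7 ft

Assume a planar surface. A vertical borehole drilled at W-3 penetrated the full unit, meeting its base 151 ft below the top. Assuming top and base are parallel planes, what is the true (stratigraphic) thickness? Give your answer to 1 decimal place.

Let the plane be z = a·easting + b·northing + c.
W-2−W-1: −379a − 39b = −96;  W-3−W-1: −87a + 252b = −293.8.
Solving gives a = 0.36046, b = −1.04143.
|∇z| = √(a²+b²) = 1.10205, so dip δ = arctan(1.10205) = 47.78°.
True thickness = vertical thickness × cos δ = 151 × cos 47.78° = 101.5 ft.

101.5 ft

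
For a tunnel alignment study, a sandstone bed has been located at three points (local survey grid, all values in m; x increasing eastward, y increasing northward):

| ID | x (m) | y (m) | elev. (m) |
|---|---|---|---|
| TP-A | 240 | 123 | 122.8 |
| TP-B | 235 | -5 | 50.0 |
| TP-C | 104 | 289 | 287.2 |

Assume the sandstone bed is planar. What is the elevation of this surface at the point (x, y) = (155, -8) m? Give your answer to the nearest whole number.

88 m

Let the plane be z = a·x + b·y + c.
TP-B−TP-A: −5a − 128b = −72.8;  TP-C−TP-A: −136a + 166b = 164.4.
Solving gives a = −0.49119, b = 0.58794.
Then c = 122.8 − a·240 − b·123 = 168.37.
At (155, -8): z = −76.1 − 4.7 + 168.37 = 87.5 m.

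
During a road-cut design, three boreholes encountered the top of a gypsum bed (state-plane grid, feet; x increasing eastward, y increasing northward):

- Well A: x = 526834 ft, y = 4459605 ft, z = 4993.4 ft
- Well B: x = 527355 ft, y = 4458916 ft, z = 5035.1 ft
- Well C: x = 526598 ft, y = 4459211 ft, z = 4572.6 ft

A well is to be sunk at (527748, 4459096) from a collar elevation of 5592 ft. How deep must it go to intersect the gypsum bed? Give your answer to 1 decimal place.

Two edge vectors: Well A→Well B = (521, -689, 41.7), Well A→Well C = (-236, -394, -420.8).
Normal n = (Well A→Well B) × (Well A→Well C) = (306361, 209395.6, -367878).
So ∂z/∂x = −n_x/n_z = 0.832778802 and ∂z/∂y = −n_y/n_z = 0.569198484.
Intercept c from Well A: 4993.4 − 438736.19 − 2538400.41 = −2972143.19.
At (527748, 4459096): z_contact = 439497.35 + 2538110.68 − 2972143.19 = 5464.84 ft.
Depth below ground = 5592 − 5464.84 = 127.2 ft.

127.2 ft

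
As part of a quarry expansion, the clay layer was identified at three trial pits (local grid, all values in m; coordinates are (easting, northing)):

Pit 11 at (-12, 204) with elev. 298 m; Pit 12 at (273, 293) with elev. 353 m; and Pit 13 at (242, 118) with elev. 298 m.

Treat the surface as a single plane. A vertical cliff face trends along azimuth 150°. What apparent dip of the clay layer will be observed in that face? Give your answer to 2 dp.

11.67°

Two edge vectors: Pit 11→Pit 12 = (285, 89, 55), Pit 11→Pit 13 = (254, -86, 0).
Normal n = (Pit 11→Pit 12) × (Pit 11→Pit 13) = (4730, 13970, -47116).
So ∂z/∂E = −n_x/n_z = 0.10039 and ∂z/∂N = −n_y/n_z = 0.29650.
Unit vector along 150° is (sin 150°, cos 150°) = (0.5000, -0.8660).
Slope in that direction = a·(0.5000) + b·(-0.8660) = −0.20658.
Apparent dip = arctan|0.20658| = 11.67° (true dip is 17.4°, so apparent ≤ true as expected).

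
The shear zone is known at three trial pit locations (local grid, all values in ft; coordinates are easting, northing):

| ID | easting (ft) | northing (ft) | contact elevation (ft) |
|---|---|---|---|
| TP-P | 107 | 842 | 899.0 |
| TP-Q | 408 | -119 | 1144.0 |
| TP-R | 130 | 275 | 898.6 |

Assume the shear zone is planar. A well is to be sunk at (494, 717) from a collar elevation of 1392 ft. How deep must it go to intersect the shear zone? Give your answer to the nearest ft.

Two edge vectors: TP-P→TP-Q = (301, -961, 245), TP-P→TP-R = (23, -567, -0.4).
Normal n = (TP-P→TP-Q) × (TP-P→TP-R) = (139299.4, 5755.4, -148564).
So ∂z/∂easting = −n_x/n_z = 0.93764 and ∂z/∂northing = −n_y/n_z = 0.03874.
Intercept c from TP-P: 899 − 100.33 − 32.62 = 766.05.
At (494, 717): z_contact = 463.2 + 27.8 + 766.05 = 1257.0 ft.
Depth below ground = 1392 − 1257.0 = 135 ft.

135 ft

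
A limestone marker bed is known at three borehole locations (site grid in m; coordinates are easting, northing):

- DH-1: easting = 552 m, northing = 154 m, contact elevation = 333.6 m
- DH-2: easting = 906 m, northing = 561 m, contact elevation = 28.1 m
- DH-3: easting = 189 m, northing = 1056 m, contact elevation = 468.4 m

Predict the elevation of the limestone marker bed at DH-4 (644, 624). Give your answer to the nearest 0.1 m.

Let the plane be z = a·easting + b·northing + c.
DH-2−DH-1: 354a + 407b = −305.5;  DH-3−DH-1: −363a + 902b = 134.8.
Solving gives a = −0.707473, b = −0.135269.
Then c = 333.6 − a·552 − b·154 = 744.96.
At (644, 624): z = −455.6 − 84.4 + 744.96 = 204.9 m.

204.9 m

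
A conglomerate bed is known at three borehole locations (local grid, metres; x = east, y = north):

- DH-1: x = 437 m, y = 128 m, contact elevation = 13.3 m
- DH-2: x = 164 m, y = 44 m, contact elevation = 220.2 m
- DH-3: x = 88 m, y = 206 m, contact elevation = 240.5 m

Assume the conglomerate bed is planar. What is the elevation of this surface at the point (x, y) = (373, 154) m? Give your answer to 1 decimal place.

Two edge vectors: DH-1→DH-2 = (-273, -84, 206.9), DH-1→DH-3 = (-349, 78, 227.2).
Normal n = (DH-1→DH-2) × (DH-1→DH-3) = (-35223, -10182.5, -50610).
So ∂z/∂x = −n_x/n_z = −0.69597 and ∂z/∂y = −n_y/n_z = −0.20120.
Intercept c from DH-1: 13.3 + 304.14 + 25.75 = 343.19.
At (373, 154): z = −259.6 − 31.0 + 343.19 = 52.6 m.

52.6 m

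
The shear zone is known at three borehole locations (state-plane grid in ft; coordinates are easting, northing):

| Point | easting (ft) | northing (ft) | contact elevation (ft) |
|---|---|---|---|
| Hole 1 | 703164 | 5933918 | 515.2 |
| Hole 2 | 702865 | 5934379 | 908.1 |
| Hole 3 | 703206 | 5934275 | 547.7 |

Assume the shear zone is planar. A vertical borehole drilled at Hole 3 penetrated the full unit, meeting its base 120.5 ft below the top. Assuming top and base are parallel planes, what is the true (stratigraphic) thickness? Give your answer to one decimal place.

84.6 ft

Let the plane be z = a·easting + b·northing + c.
Hole 2−Hole 1: −299a + 461b = 392.9;  Hole 3−Hole 1: 42a + 357b = 32.5.
Solving gives a = −0.99348, b = 0.20792.
|∇z| = √(a²+b²) = 1.01500, so dip δ = arctan(1.01500) = 45.43°.
True thickness = vertical thickness × cos δ = 120.5 × cos 45.43° = 84.6 ft.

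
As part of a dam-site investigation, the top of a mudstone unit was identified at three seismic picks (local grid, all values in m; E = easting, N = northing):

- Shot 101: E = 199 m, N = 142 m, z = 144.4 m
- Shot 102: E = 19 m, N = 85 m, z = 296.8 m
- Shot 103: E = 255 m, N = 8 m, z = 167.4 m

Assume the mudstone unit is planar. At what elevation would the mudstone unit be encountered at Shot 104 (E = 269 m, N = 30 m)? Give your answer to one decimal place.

Two edge vectors: Shot 101→Shot 102 = (-180, -57, 152.4), Shot 101→Shot 103 = (56, -134, 23).
Normal n = (Shot 101→Shot 102) × (Shot 101→Shot 103) = (19110.6, 12674.4, 27312).
So ∂z/∂E = −n_x/n_z = −0.69971 and ∂z/∂N = −n_y/n_z = −0.46406.
Intercept c from Shot 101: 144.4 + 139.24 + 65.90 = 349.54.
At (269, 30): z = −188.2 − 13.9 + 349.54 = 147.4 m.

147.4 m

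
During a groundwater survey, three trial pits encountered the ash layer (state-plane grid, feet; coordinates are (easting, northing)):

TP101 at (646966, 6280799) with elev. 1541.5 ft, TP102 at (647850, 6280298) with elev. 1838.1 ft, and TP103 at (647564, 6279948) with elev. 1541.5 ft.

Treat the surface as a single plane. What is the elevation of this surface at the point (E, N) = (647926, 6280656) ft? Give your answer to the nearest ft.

2021 ft

Let the plane be z = a·E + b·N + c.
TP102−TP101: 884a − 501b = 296.6;  TP103−TP101: 598a − 851b = 0.
Solving gives a = 0.55757545, b = 0.39180978.
Then c = 1541.5 − a·646966 − b·6280799 = −2820069.30.
At (647926, 6280656): z = 361267.6 + 2460822.4 − 2820069.30 = 2020.7 ft.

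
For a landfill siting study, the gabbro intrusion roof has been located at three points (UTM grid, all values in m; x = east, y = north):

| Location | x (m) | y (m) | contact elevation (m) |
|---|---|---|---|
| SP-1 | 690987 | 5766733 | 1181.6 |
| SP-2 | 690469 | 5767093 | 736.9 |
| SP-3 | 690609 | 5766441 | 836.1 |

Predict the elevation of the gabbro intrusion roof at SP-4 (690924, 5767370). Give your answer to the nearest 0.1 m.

Let the plane be z = a·x + b·y + c.
SP-2−SP-1: −518a + 360b = −444.7;  SP-3−SP-1: −378a − 292b = −345.5.
Solving gives a = 0.884791324, b = 0.037838628.
Then c = 1181.6 − a·690987 − b·5766733 = −828402.97.
At (690924, 5767370): z = 611323.6 + 218229.4 − 828402.97 = 1150.0 m.

1150.0 m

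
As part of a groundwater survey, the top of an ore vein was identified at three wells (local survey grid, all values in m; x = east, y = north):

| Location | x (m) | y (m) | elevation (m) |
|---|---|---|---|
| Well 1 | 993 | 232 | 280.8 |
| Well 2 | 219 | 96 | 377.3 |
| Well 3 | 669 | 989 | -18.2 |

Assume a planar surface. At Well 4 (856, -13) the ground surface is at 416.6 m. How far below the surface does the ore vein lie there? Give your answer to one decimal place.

26.6 m

Two edge vectors: Well 1→Well 2 = (-774, -136, 96.5), Well 1→Well 3 = (-324, 757, -299).
Normal n = (Well 1→Well 2) × (Well 1→Well 3) = (-32386.5, -262692, -629982).
So ∂z/∂x = −n_x/n_z = −0.05141 and ∂z/∂y = −n_y/n_z = −0.41698.
Intercept c from Well 1: 280.8 + 51.05 + 96.74 = 428.59.
At (856, -13): z_contact = −44.01 + 5.42 + 428.59 = 390.00 m.
Depth below ground = 416.6 − 390.00 = 26.6 m.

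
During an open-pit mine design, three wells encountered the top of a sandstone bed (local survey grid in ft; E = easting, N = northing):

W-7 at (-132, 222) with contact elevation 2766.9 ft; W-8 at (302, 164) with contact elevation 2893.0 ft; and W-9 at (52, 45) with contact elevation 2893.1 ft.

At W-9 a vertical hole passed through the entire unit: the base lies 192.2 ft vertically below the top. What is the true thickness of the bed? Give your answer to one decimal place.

Two edge vectors: W-7→W-8 = (434, -58, 126.1), W-7→W-9 = (184, -177, 126.2).
Normal n = (W-7→W-8) × (W-7→W-9) = (15000.1, -31568.4, -66146).
So ∂z/∂E = −n_x/n_z = 0.22677 and ∂z/∂N = −n_y/n_z = −0.47725.
|∇z| = √(a²+b²) = 0.52839, so dip δ = arctan(0.52839) = 27.85°.
True thickness = vertical thickness × cos δ = 192.2 × cos 27.85° = 169.9 ft.

169.9 ft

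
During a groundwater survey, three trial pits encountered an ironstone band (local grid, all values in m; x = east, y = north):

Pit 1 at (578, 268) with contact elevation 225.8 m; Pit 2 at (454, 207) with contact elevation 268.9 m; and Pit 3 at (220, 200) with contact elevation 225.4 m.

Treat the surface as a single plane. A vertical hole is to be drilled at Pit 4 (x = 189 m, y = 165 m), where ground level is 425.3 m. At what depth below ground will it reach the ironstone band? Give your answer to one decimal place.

Two edge vectors: Pit 1→Pit 2 = (-124, -61, 43.1), Pit 1→Pit 3 = (-358, -68, -0.4).
Normal n = (Pit 1→Pit 2) × (Pit 1→Pit 3) = (2955.2, -15479.4, -13406).
So ∂z/∂x = −n_x/n_z = 0.22044 and ∂z/∂y = −n_y/n_z = −1.15466.
Intercept c from Pit 1: 225.8 − 127.41 + 309.45 = 407.84.
At (189, 165): z_contact = 41.66 − 190.52 + 407.84 = 258.98 m.
Depth below ground = 425.3 − 258.98 = 166.3 m.

166.3 m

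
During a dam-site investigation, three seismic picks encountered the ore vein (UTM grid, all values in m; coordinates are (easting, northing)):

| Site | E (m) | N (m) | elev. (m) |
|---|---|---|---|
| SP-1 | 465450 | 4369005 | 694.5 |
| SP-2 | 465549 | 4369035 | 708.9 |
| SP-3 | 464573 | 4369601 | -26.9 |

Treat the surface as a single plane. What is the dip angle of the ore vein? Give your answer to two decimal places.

37.77°

Let the plane be z = a·E + b·N + c.
SP-2−SP-1: 99a + 30b = 14.4;  SP-3−SP-1: −877a + 596b = −721.4.
Solving gives a = 0.35427, b = −0.68910.
Gradient magnitude |∇z| = √(a² + b²) = √(0.12551 + 0.47486) = 0.77483.
True dip = arctan(0.77483) = 37.77°, dipping toward NNW (azimuth ≈ 333°).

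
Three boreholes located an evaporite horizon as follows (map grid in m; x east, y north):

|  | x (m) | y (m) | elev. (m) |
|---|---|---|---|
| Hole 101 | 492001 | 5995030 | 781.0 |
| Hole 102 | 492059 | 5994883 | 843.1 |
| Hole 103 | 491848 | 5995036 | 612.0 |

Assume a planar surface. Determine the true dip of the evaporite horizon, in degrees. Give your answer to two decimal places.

47.86°

Let the plane be z = a·x + b·y + c.
Hole 102−Hole 101: 58a − 147b = 62.1;  Hole 103−Hole 101: −153a + 6b = −169.
Solving gives a = 1.10511, b = 0.01358.
Gradient magnitude |∇z| = √(a² + b²) = √(1.22126 + 0.00018) = 1.10519.
True dip = arctan(1.10519) = 47.86°, dipping toward W (azimuth ≈ 269°).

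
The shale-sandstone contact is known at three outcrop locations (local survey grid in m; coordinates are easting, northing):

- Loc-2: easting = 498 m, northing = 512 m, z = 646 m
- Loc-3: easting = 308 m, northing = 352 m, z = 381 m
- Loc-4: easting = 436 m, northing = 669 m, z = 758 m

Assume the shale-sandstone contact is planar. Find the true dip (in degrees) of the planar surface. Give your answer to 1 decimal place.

48.2°

Let the plane be z = a·easting + b·northing + c.
Loc-3−Loc-2: −190a − 160b = −265;  Loc-4−Loc-2: −62a + 157b = 112.
Solving gives a = 0.59585, b = 0.94868.
Gradient magnitude |∇z| = √(a² + b²) = √(0.35504 + 0.89999) = 1.12028.
True dip = arctan(1.12028) = 48.2°, dipping toward SSW (azimuth ≈ 212°).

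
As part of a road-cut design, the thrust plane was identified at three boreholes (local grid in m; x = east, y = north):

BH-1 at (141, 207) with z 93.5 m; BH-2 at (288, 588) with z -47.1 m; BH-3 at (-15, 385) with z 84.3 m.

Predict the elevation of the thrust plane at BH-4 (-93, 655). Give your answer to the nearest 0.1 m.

30.5 m

Let the plane be z = a·x + b·y + c.
BH-2−BH-1: 147a + 381b = −140.6;  BH-3−BH-1: −156a + 178b = −9.2.
Solving gives a = −0.25141, b = −0.27203.
Then c = 93.5 − a·141 − b·207 = 185.26.
At (-93, 655): z = 23.4 − 178.2 + 185.26 = 30.5 m.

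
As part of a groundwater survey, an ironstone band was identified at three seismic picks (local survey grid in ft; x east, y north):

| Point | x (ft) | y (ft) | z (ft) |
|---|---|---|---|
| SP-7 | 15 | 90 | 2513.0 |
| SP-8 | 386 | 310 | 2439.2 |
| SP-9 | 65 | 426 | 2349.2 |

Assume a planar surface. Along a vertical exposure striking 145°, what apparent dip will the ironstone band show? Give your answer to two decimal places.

Let the plane be z = a·x + b·y + c.
SP-8−SP-7: 371a + 220b = −73.8;  SP-9−SP-7: 50a + 336b = −163.8.
Solving gives a = 0.09889, b = −0.50222.
Unit vector along 145° is (sin 145°, cos 145°) = (0.5736, -0.8192).
Slope in that direction = a·(0.5736) + b·(-0.8192) = 0.46811.
Apparent dip = arctan|0.46811| = 25.08° (true dip is 27.1°, so apparent ≤ true as expected).

25.08°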